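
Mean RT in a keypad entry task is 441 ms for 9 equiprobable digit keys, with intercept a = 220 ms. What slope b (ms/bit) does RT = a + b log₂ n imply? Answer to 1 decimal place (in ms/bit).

69.7 ms/bit

9 alternatives carry log₂ 9 = 3.1699 bits; the choice cost is 441 − 220 = 221 ms, so b = 221/3.1699 = 69.718 ms/bit.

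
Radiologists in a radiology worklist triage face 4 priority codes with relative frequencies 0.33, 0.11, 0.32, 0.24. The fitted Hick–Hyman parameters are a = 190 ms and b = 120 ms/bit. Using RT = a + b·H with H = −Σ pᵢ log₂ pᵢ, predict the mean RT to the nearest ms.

418 ms

Entropy contributions −pᵢ log₂ pᵢ: 0.5278, 0.3503, 0.5260, 0.4941; sum H = 1.8983 bits.
RT = a + bH = 190 + 120·1.8983 = 417.79 ms.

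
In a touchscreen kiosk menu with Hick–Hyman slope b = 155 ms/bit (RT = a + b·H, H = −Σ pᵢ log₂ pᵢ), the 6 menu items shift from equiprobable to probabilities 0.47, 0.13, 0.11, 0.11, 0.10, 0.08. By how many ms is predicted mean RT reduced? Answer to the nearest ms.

57 ms

The RT saving is b·ΔH. Equiprobable H₀ = log₂(6) = 2.5850 bits; with the given probabilities H = 2.2189 bits.
b·(H₀ − H) = 155 × (2.5850 − 2.2189) = 56.74 ms.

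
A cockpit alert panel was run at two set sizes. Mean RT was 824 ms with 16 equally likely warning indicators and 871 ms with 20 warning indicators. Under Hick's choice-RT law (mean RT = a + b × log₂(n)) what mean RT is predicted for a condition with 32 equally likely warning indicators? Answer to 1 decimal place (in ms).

970.0 ms

Solve the two-equation system in a and b:
  b = (871 − 824) / (log₂ 20 − log₂ 16) = 47 / (4.3219 − 4) = 145.995 ms/bit
  a = 824 − 145.995 × 4 = 240.019 ms
Then RT(32) = 240.019 + 145.995 × log₂ 32 = 240.019 + 145.995 × 5 ≈ 969.995 ms.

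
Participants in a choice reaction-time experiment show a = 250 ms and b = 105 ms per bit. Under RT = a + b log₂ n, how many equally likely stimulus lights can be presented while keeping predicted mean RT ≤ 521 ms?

Set 250 + 105·log₂ n ≤ 521 → log₂ n ≤ (521 − 250)/105 = 2.5810.
So n ≤ 2^2.5810 = 5.983; the largest integer n is 5.

5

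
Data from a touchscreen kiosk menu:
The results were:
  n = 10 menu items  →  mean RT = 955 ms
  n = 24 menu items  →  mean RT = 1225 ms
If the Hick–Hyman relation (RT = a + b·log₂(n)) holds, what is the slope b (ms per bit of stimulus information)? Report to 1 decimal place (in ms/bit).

213.8 ms/bit

The slope on a log₂ axis is (1225 − 955) / (4.5850 − 3.3219) = 213.771 ms/bit.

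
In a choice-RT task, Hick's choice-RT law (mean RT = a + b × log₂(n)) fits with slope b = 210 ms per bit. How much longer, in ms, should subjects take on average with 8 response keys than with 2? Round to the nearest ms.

420 ms

The intercept a cancels: ΔRT = b·(log₂ n₂ − log₂ n₁) = b·log₂(n₂/n₁).
log₂(8) − log₂(2) = log₂(8/2) = log₂(4) = 2.
ΔRT = 210 × 2.0000 = 420.000 ms.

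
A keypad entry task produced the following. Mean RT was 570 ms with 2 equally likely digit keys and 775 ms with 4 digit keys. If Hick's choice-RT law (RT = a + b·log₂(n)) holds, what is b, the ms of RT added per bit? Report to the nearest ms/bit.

205 ms/bit

Slope: b = (775 − 570) / (log₂ 4 − log₂ 2) = 205/1.0000 = 205 ms/bit.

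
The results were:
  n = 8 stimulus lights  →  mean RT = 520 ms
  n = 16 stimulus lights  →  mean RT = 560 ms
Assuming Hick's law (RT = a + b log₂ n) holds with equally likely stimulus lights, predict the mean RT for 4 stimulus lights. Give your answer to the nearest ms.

Solve the two-equation system in a and b:
  b = (560 − 520) / (log₂ 16 − log₂ 8) = 40 / (4 − 3) = 40 ms/bit
  a = 520 − 40 × 3 = 400 ms
Then RT(4) = 400 + 40 × log₂ 4 = 400 + 40 × 2 ≈ 480.000 ms.

480 ms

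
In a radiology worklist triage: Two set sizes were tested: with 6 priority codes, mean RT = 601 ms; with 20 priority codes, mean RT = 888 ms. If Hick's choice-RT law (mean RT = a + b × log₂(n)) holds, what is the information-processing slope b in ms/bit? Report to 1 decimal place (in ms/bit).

165.2 ms/bit

Slope: b = (888 − 601) / (log₂ 20 − log₂ 6) = 287/1.7370 = 165.231 ms/bit.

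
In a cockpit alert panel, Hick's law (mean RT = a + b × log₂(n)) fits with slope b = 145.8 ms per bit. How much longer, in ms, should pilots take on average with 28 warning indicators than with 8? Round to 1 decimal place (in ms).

263.5 ms

Only the slope matters, since a is common to both: ΔRT = b·log₂(n₂/n₁).
log₂(28) − log₂(8) = 4.8074 − 3 = 1.8074.
ΔRT = 145.8 × 1.8074 = 263.512 ms.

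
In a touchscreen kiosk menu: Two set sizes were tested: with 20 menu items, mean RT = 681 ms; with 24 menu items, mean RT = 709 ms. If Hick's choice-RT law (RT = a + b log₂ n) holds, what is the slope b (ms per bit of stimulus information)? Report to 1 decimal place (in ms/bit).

Slope: b = (709 − 681) / (log₂ 24 − log₂ 20) = 28/0.2630 = 106.450 ms/bit.

106.4 ms/bit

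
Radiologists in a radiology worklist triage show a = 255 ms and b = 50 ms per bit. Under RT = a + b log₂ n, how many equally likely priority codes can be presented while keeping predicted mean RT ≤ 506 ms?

32

Information budget: (506 − 255)/50 = 5.0200 bits, so n ≤ 2^5.0200 = 32.447 → at most 32.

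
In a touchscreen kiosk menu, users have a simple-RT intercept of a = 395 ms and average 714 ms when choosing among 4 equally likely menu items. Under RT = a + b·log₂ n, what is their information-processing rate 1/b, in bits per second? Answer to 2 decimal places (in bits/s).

b = (714 − 395)/log₂ 4 = 319/2 = 159.500 ms per bit = 0.15950 s/bit; the reciprocal is 6.270 bits/s.

6.27 bits/s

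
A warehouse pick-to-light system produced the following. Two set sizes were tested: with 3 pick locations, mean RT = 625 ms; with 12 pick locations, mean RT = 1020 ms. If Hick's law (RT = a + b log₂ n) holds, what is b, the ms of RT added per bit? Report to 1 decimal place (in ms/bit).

197.5 ms/bit

Slope: b = (1020 − 625) / (log₂ 12 − log₂ 3) = 395/2.0000 = 197.500 ms/bit.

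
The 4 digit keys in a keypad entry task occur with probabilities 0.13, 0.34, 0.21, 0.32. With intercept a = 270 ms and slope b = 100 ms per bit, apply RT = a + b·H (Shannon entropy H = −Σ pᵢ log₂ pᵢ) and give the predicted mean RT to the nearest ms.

461 ms

Entropy contributions −pᵢ log₂ pᵢ: 0.3826, 0.5292, 0.4728, 0.5260; sum H = 1.9107 bits.
RT = a + bH = 270 + 100·1.9107 = 461.07 ms.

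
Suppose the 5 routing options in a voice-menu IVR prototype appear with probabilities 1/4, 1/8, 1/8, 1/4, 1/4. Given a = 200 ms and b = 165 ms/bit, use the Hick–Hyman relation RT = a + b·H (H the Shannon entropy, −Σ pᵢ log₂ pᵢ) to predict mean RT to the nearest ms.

H = −Σ pᵢ log₂ pᵢ = 0.25·2 + 0.125·3 + 0.125·3 + 0.25·2 + 0.25·2 = 2.250 bits.
RT = 200 + 165 × 2.250 = 571.25 ms.

571 ms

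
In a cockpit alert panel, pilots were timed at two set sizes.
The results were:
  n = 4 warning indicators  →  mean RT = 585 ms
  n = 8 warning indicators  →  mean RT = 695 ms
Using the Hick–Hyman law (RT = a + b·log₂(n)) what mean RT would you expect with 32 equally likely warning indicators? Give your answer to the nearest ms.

Fit slope and intercept:
  b = (695 − 585) / (log₂ 8 − log₂ 4) = 110 / (3 − 2) = 110 ms/bit
  a = 585 − 110 × 2 = 365 ms
Then RT(32) = 365 + 110 × log₂ 32 = 365 + 110 × 5 ≈ 915.000 ms.

915 ms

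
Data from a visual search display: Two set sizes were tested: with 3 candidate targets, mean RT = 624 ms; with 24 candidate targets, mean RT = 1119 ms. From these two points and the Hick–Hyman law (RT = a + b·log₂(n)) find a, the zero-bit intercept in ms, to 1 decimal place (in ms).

362.5 ms

b = (RT₂ − RT₁)/(log₂ n₂ − log₂ n₁) = (1119 − 624)/(4.5850 − 1.5850) = 165.000 ms/bit.
Intercept: a = 624 − 165.000·log₂(3) = 362.481 ms.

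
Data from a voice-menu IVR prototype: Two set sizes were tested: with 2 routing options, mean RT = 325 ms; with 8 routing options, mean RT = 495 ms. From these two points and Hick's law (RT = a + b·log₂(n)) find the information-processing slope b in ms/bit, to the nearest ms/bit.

The slope on a log₂ axis is (495 − 325) / (3 − 1) = 85 ms/bit.

85 ms/bit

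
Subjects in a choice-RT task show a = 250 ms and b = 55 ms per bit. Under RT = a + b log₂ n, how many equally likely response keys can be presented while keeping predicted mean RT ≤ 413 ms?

7

Set 250 + 55·log₂ n ≤ 413 → log₂ n ≤ (413 − 250)/55 = 2.9636.
So n ≤ 2^2.9636 = 7.801; the largest integer n is 7.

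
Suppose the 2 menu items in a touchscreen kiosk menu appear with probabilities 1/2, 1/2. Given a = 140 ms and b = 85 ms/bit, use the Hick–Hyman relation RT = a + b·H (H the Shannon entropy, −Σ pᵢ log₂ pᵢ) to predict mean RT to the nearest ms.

225 ms

H = −Σ pᵢ log₂ pᵢ = 0.5·1 + 0.5·1 = 1.000 bits.
RT = 140 + 85 × 1.000 = 225.00 ms.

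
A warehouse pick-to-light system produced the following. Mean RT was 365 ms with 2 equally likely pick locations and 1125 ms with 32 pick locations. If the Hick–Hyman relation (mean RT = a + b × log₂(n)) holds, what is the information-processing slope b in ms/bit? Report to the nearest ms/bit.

190 ms/bit

b = (RT₂ − RT₁)/(log₂ n₂ − log₂ n₁) = (1125 − 365)/(5 − 1) = 190 ms/bit.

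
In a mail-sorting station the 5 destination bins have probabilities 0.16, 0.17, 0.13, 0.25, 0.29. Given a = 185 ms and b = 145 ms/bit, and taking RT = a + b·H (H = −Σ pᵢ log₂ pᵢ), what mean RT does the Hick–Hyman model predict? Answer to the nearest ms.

512 ms

Entropy contributions −pᵢ log₂ pᵢ: 0.4230, 0.4346, 0.3826, 0.5000, 0.5179; sum H = 2.2582 bits.
RT = a + bH = 185 + 145·2.2582 = 512.43 ms.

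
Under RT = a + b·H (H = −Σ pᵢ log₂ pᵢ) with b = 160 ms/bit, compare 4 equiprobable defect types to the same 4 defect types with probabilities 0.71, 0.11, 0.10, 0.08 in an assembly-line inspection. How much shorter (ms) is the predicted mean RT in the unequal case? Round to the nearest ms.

108 ms

Equiprobable entropy H₀ = log₂ 4 = 2.0000 bits.
Skewed entropy H = −Σ pᵢ log₂ pᵢ = 1.3248 bits.
ΔRT = b·(H₀ − H) = 160 × 0.6752 = 108.03 ms.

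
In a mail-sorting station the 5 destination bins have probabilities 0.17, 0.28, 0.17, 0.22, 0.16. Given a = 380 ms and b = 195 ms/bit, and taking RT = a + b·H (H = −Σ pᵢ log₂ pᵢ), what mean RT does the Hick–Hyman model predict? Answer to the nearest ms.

Entropy contributions −pᵢ log₂ pᵢ: 0.4346, 0.5142, 0.4346, 0.4806, 0.4230; sum H = 2.2870 bits.
RT = a + bH = 380 + 195·2.2870 = 825.96 ms.

826 ms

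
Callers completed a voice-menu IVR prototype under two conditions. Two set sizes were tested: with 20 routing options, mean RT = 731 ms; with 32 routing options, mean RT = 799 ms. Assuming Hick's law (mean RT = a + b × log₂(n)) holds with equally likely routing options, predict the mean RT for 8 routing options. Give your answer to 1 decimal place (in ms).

RT is linear in log₂ n, so two points fix the line:
  b = (799 − 731) / (log₂ 32 − log₂ 20) = 68 / (5 − 4.3219) = 100.284 ms/bit
  a = 731 − 100.284 × 4.3219 = 297.578 ms
Then RT(8) = 297.578 + 100.284 × log₂ 8 = 297.578 + 100.284 × 3 ≈ 598.431 ms.

598.4 ms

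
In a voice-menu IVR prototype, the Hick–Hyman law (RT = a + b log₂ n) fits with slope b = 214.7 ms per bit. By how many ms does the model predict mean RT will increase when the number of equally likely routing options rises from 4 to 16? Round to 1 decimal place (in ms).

429.4 ms

Only the slope matters, since a is common to both: ΔRT = b·log₂(n₂/n₁).
log₂(16) − log₂(4) = log₂(16/4) = log₂(4) = 2.
ΔRT = 214.7 × 2.0000 = 429.400 ms.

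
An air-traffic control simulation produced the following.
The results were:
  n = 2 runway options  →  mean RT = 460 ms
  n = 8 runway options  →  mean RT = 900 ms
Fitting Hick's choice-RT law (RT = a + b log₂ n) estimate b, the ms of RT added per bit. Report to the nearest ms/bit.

b = (RT₂ − RT₁)/(log₂ n₂ − log₂ n₁) = (900 − 460)/(3 − 1) = 220 ms/bit.

220 ms/bit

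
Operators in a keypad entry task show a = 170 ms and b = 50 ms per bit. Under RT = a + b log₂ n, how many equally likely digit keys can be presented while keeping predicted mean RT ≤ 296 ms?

50·log₂ n ≤ 296 − 170 = 126, giving log₂ n ≤ 2.5200 and n ≤ 5.736. The largest whole number is 5.

5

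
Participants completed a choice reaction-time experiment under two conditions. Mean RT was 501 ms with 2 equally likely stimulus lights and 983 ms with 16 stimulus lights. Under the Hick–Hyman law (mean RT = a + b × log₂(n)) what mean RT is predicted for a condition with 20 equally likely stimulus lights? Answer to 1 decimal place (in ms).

With log₂ n on the abscissa the relation is linear; from the two conditions:
  b = (983 − 501) / (log₂ 16 − log₂ 2) = 482 / (4 − 1) = 160.667 ms/bit
  a = 501 − 160.667 × 1 = 340.333 ms
Then RT(20) = 340.333 + 160.667 × log₂ 20 = 340.333 + 160.667 × 4.3219 ≈ 1034.723 ms.

1034.7 ms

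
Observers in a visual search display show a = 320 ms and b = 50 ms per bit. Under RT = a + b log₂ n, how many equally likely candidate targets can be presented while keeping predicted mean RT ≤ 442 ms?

Set 320 + 50·log₂ n ≤ 442 → log₂ n ≤ (442 − 320)/50 = 2.4400.
So n ≤ 2^2.4400 = 5.426; the largest integer n is 5.

5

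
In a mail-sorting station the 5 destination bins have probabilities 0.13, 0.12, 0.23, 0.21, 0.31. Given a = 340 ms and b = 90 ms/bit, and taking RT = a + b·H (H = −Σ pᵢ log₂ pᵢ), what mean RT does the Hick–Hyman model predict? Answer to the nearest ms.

Entropy contributions −pᵢ log₂ pᵢ: 0.3826, 0.3671, 0.4877, 0.4728, 0.5238; sum H = 2.2340 bits.
RT = a + bH = 340 + 90·2.2340 = 541.06 ms.

541 ms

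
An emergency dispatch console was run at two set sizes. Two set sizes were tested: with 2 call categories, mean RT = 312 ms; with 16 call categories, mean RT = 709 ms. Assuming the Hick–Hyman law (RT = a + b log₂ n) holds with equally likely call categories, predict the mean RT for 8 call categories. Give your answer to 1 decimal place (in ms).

576.7 ms

With log₂ n on the abscissa the relation is linear; from the two conditions:
  b = (709 − 312) / (log₂ 16 − log₂ 2) = 397 / (4 − 1) = 132.333 ms/bit
  a = 312 − 132.333 × 1 = 179.667 ms
Then RT(8) = 179.667 + 132.333 × log₂ 8 = 179.667 + 132.333 × 3 ≈ 576.667 ms.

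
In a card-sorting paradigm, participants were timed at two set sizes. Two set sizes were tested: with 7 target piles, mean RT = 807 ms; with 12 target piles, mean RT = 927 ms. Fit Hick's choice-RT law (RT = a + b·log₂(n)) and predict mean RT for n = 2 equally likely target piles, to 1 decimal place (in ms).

Solve the two-equation system in a and b:
  b = (927 − 807) / (log₂ 12 − log₂ 7) = 120 / (3.5850 − 2.8074) = 154.319 ms/bit
  a = 807 − 154.319 × 2.8074 = 373.770 ms
Then RT(2) = 373.770 + 154.319 × log₂ 2 = 373.770 + 154.319 × 1 ≈ 528.090 ms.

528.1 ms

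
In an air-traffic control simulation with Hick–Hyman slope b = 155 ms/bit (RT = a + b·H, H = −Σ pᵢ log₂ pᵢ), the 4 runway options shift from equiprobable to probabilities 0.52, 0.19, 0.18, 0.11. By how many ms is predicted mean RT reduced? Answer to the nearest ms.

40 ms

The RT saving is b·ΔH. Equiprobable H₀ = log₂(4) = 2.0000 bits; with the given probabilities H = 1.7414 bits.
b·(H₀ − H) = 155 × (2.0000 − 1.7414) = 40.08 ms.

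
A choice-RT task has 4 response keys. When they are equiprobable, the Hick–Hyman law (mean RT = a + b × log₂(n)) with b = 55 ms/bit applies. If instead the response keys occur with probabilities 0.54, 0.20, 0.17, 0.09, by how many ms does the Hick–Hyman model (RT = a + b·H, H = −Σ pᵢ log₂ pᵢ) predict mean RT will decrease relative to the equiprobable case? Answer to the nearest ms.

Equiprobable entropy H₀ = log₂ 4 = 2.0000 bits.
Skewed entropy H = −Σ pᵢ log₂ pᵢ = 1.6917 bits.
ΔRT = b·(H₀ − H) = 55 × 0.3083 = 16.96 ms.

17 ms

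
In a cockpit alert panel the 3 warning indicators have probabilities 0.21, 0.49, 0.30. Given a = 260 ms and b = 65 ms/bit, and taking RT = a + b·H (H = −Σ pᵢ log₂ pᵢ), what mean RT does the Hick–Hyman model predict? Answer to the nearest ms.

357 ms

H = 0.21·log₂(1/0.21) + 0.49·log₂(1/0.49) + 0.30·log₂(1/0.30) = 1.4982 bits.
RT = 260 + 65 × 1.4982 = 357.38 ms.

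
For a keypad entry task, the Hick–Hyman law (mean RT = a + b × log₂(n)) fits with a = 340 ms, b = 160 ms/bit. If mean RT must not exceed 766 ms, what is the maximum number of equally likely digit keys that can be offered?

160·log₂ n ≤ 766 − 340 = 426, giving log₂ n ≤ 2.6625 and n ≤ 6.331. The largest whole number is 6.

6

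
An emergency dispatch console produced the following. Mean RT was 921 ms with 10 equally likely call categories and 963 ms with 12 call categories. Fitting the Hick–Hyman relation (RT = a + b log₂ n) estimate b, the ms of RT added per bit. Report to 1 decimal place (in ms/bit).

Slope: b = (963 − 921) / (log₂ 12 − log₂ 10) = 42/0.2630 = 159.675 ms/bit.

159.7 ms/bit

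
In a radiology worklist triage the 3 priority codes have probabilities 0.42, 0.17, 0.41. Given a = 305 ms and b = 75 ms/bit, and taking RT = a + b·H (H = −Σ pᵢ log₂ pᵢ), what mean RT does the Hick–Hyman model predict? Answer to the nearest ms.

417 ms

H = 0.42·log₂(1/0.42) + 0.17·log₂(1/0.17) + 0.41·log₂(1/0.41) = 1.4876 bits.
RT = 305 + 75 × 1.4876 = 416.57 ms.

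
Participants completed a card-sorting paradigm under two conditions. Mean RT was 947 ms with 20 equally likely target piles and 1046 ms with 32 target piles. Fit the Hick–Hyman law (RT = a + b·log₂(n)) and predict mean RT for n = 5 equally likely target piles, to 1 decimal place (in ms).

Solve the two-equation system in a and b:
  b = (1046 − 947) / (log₂ 32 − log₂ 20) = 99 / (5 − 4.3219) = 146.002 ms/bit
  a = 947 − 146.002 × 4.3219 = 315.989 ms
Then RT(5) = 315.989 + 146.002 × log₂ 5 = 315.989 + 146.002 × 2.3219 ≈ 654.996 ms.

655.0 ms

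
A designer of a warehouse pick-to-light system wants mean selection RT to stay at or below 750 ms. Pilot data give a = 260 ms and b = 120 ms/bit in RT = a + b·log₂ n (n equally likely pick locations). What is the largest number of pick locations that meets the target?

120·log₂ n ≤ 750 − 260 = 490, giving log₂ n ≤ 4.0833 and n ≤ 16.951. The largest whole number is 16.

16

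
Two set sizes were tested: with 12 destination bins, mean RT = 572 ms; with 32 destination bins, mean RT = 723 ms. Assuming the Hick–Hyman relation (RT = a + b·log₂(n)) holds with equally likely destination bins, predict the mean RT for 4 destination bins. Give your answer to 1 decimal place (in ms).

402.9 ms

With log₂ n on the abscissa the relation is linear; from the two conditions:
  b = (723 − 572) / (log₂ 32 − log₂ 12) = 151 / (5 − 3.5850) = 106.711 ms/bit
  a = 572 − 106.711 × 3.5850 = 189.445 ms
Then RT(4) = 189.445 + 106.711 × log₂ 4 = 189.445 + 106.711 × 2 ≈ 402.867 ms.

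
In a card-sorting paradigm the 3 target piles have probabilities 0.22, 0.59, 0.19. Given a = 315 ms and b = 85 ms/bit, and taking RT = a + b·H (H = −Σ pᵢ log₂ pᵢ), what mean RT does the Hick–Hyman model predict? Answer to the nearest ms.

433 ms

Entropy contributions −pᵢ log₂ pᵢ: 0.4806, 0.4491, 0.4552; sum H = 1.3849 bits.
RT = a + bH = 315 + 85·1.3849 = 432.72 ms.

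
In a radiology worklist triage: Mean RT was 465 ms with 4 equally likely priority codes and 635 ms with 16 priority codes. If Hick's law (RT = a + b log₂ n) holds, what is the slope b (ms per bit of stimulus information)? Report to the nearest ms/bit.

Slope: b = (635 − 465) / (log₂ 16 − log₂ 4) = 170/2.0000 = 85 ms/bit.

85 ms/bit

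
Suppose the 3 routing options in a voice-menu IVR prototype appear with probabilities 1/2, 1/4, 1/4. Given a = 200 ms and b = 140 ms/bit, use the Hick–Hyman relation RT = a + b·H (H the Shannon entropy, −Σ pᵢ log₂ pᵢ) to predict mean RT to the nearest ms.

410 ms

H = −Σ pᵢ log₂ pᵢ = 0.5·1 + 0.25·2 + 0.25·2 = 1.500 bits.
RT = 200 + 140 × 1.500 = 410.00 ms.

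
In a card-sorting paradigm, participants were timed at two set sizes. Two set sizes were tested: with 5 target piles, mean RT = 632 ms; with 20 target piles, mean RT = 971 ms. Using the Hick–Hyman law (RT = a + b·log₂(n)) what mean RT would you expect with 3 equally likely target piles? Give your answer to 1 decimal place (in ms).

Fit slope and intercept:
  b = (971 − 632) / (log₂ 20 − log₂ 5) = 339 / (4.3219 − 2.3219) = 169.500 ms/bit
  a = 632 − 169.500 × 2.3219 = 238.433 ms
Then RT(3) = 238.433 + 169.500 × log₂ 3 = 238.433 + 169.500 × 1.5850 ≈ 507.084 ms.

507.1 ms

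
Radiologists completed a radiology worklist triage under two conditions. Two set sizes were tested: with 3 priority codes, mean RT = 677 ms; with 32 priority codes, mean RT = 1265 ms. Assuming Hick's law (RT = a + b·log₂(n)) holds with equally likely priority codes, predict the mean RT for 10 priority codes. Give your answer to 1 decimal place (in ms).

976.1 ms

Solve the two-equation system in a and b:
  b = (1265 − 677) / (log₂ 32 − log₂ 3) = 588 / (5 − 1.5850) = 172.180 ms/bit
  a = 677 − 172.180 × 1.5850 = 404.102 ms
Then RT(10) = 404.102 + 172.180 × log₂ 10 = 404.102 + 172.180 × 3.3219 ≈ 976.070 ms.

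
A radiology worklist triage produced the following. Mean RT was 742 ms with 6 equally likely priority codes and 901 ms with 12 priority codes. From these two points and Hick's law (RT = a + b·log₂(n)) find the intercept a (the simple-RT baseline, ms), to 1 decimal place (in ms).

Slope: b = (901 − 742) / (log₂ 12 − log₂ 6) = 159/1.0000 = 159.000 ms/bit.
a = RT₁ − b·log₂ n₁ = 742 − 159.000 × 2.5850 = 330.991 ms.

331.0 ms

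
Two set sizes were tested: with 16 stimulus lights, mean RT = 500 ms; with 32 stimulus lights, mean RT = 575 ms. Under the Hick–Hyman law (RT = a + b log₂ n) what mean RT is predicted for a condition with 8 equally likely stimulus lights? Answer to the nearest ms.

425 ms

Solve the two-equation system in a and b:
  b = (575 − 500) / (log₂ 32 − log₂ 16) = 75 / (5 − 4) = 75 ms/bit
  a = 500 − 75 × 4 = 200 ms
Then RT(8) = 200 + 75 × log₂ 8 = 200 + 75 × 3 ≈ 425.000 ms.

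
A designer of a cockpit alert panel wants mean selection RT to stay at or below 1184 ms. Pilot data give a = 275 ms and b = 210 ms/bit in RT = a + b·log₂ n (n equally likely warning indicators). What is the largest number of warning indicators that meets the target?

Set 275 + 210·log₂ n ≤ 1184 → log₂ n ≤ (1184 − 275)/210 = 4.3286.
So n ≤ 2^4.3286 = 20.092; the largest integer n is 20.

20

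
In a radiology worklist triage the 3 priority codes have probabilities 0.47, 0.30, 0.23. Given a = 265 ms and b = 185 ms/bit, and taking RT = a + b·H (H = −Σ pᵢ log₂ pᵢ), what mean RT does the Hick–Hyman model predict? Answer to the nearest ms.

Entropy contributions −pᵢ log₂ pᵢ: 0.5120, 0.5211, 0.4877; sum H = 1.5207 bits.
RT = a + bH = 265 + 185·1.5207 = 546.33 ms.

546 ms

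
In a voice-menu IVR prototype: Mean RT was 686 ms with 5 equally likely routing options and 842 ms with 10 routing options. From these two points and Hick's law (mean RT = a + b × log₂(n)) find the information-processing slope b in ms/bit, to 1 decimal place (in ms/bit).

Slope: b = (842 − 686) / (log₂ 10 − log₂ 5) = 156/1.0000 = 156.000 ms/bit.

156.0 ms/bit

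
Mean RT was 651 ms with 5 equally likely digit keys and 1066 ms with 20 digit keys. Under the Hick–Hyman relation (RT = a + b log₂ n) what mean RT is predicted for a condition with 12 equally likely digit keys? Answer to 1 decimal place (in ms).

RT is linear in log₂ n, so two points fix the line:
  b = (1066 − 651) / (log₂ 20 − log₂ 5) = 415 / (4.3219 − 2.3219) = 207.500 ms/bit
  a = 651 − 207.500 × 2.3219 = 169.200 ms
Then RT(12) = 169.200 + 207.500 × log₂ 12 = 169.200 + 207.500 × 3.5850 ≈ 913.080 ms.

913.1 ms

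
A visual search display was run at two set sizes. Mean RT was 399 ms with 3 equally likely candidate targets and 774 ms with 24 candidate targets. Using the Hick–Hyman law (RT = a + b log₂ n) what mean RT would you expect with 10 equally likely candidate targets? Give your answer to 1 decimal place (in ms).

616.1 ms

RT is linear in log₂ n, so two points fix the line:
  b = (774 − 399) / (log₂ 24 − log₂ 3) = 375 / (4.5850 − 1.5850) = 125.000 ms/bit
  a = 399 − 125.000 × 1.5850 = 200.880 ms
Then RT(10) = 200.880 + 125.000 × log₂ 10 = 200.880 + 125.000 × 3.3219 ≈ 616.121 ms.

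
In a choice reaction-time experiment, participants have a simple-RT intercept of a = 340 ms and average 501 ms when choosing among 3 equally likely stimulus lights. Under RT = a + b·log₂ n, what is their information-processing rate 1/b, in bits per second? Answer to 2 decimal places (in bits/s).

b = (501 − 340)/log₂ 3 = 161/1.5850 = 101.580 ms per bit = 0.10158 s/bit; the reciprocal is 9.844 bits/s.

9.84 bits/s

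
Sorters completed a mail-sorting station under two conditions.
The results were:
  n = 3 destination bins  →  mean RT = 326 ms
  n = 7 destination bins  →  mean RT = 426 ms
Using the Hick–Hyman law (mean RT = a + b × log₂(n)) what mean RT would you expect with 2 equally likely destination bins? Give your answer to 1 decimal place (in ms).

278.1 ms

Solve the two-equation system in a and b:
  b = (426 − 326) / (log₂ 7 − log₂ 3) = 100 / (2.8074 − 1.5850) = 81.807 ms/bit
  a = 326 − 81.807 × 1.5850 = 196.339 ms
Then RT(2) = 196.339 + 81.807 × log₂ 2 = 196.339 + 81.807 × 1 ≈ 278.146 ms.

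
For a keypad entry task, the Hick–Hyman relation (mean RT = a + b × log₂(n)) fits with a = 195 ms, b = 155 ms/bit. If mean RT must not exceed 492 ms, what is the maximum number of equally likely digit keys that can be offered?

3

Set 195 + 155·log₂ n ≤ 492 → log₂ n ≤ (492 − 195)/155 = 1.9161.
So n ≤ 2^1.9161 = 3.774; the largest integer n is 3.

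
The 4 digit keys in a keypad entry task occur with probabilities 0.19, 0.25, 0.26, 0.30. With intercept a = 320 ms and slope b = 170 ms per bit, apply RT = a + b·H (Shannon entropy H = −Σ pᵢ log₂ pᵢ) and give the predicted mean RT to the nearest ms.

657 ms

H = 0.19·log₂(1/0.19) + 0.25·log₂(1/0.25) + 0.26·log₂(1/0.26) + 0.30·log₂(1/0.30) = 1.9816 bits.
RT = 320 + 170 × 1.9816 = 656.87 ms.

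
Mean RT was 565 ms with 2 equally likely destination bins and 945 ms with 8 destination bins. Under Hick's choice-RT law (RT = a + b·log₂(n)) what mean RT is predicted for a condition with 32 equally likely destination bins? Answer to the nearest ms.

With log₂ n on the abscissa the relation is linear; from the two conditions:
  b = (945 − 565) / (log₂ 8 − log₂ 2) = 380 / (3 − 1) = 190 ms/bit
  a = 565 − 190 × 1 = 375 ms
Then RT(32) = 375 + 190 × log₂ 32 = 375 + 190 × 5 ≈ 1325.000 ms.

1325 ms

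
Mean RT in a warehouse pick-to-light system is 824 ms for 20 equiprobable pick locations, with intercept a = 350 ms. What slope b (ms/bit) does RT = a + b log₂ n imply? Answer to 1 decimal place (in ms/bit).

log₂(20) = 4.3219 bits.
b = (RT − a)/log₂ n = (824 − 350) / 4.3219 = 109.673 ms/bit.

109.7 ms/bit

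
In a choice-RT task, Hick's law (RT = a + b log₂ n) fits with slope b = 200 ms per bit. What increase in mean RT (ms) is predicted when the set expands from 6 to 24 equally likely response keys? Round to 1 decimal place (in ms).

Only the slope matters, since a is common to both: ΔRT = b·log₂(n₂/n₁).
log₂(24) − log₂(6) = log₂(24/6) = log₂(4) = 2.
ΔRT = 200 × 2.0000 = 400.000 ms.

400.0 ms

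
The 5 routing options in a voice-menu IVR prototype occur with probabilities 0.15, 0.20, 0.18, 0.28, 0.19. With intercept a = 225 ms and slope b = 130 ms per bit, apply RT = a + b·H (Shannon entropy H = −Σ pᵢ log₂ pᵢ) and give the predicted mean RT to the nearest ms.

H = 0.15·log₂(1/0.15) + 0.20·log₂(1/0.20) + 0.18·log₂(1/0.18) + 0.28·log₂(1/0.28) + 0.19·log₂(1/0.19) = 2.2897 bits.
RT = 225 + 130 × 2.2897 = 522.66 ms.

523 ms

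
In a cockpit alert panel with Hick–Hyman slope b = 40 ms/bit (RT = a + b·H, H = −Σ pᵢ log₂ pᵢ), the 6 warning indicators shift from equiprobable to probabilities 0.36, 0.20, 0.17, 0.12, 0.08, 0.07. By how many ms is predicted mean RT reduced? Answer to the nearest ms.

9 ms

The RT saving is b·ΔH. Equiprobable H₀ = log₂(6) = 2.5850 bits; with the given probabilities H = 2.3567 bits.
b·(H₀ − H) = 40 × (2.5850 − 2.3567) = 9.13 ms.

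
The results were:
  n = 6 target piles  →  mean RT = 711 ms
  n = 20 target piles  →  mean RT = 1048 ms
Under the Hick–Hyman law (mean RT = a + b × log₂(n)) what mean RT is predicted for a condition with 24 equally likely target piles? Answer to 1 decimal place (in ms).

1099.0 ms

With log₂ n on the abscissa the relation is linear; from the two conditions:
  b = (1048 − 711) / (log₂ 20 − log₂ 6) = 337 / (4.3219 − 2.5850) = 194.017 ms/bit
  a = 711 − 194.017 × 2.5850 = 209.475 ms
Then RT(24) = 209.475 + 194.017 × log₂ 24 = 209.475 + 194.017 × 4.5850 ≈ 1099.033 ms.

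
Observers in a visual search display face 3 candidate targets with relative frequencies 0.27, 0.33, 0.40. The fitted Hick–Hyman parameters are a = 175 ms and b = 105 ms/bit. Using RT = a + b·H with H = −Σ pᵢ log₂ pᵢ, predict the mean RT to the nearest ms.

339 ms

Entropy contributions −pᵢ log₂ pᵢ: 0.5100, 0.5278, 0.5288; sum H = 1.5666 bits.
RT = a + bH = 175 + 105·1.5666 = 339.49 ms.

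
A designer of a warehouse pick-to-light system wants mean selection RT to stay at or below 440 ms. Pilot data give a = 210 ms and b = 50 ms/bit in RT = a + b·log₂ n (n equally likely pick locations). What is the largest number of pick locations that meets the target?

Set 210 + 50·log₂ n ≤ 440 → log₂ n ≤ (440 − 210)/50 = 4.6000.
So n ≤ 2^4.6000 = 24.251; the largest integer n is 24.

24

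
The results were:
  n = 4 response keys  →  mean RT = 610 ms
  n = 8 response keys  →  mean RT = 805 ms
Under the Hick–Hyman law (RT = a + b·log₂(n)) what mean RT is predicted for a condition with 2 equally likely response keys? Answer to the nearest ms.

415 ms

With log₂ n on the abscissa the relation is linear; from the two conditions:
  b = (805 − 610) / (log₂ 8 − log₂ 4) = 195 / (3 − 2) = 195 ms/bit
  a = 610 − 195 × 2 = 220 ms
Then RT(2) = 220 + 195 × log₂ 2 = 220 + 195 × 1 ≈ 415.000 ms.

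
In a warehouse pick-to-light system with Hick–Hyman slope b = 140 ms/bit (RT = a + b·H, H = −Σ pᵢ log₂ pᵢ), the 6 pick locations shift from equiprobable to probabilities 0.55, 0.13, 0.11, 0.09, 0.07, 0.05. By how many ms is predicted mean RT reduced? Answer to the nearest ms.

The RT saving is b·ΔH. Equiprobable H₀ = log₂(6) = 2.5850 bits; with the given probabilities H = 2.0046 bits.
b·(H₀ − H) = 140 × (2.5850 − 2.0046) = 81.25 ms.

81 ms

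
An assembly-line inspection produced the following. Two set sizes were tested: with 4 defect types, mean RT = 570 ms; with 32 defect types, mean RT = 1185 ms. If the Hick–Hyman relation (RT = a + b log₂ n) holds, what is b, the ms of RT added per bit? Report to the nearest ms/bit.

The slope on a log₂ axis is (1185 − 570) / (5 − 2) = 205 ms/bit.

205 ms/bit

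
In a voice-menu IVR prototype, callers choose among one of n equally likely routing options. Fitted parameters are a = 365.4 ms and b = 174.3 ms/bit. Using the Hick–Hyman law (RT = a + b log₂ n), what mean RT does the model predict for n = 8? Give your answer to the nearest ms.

888 ms

log₂(8) = 3 bits, so RT = 365.4 + 174.3 × 3 ≈ 888.300 ms.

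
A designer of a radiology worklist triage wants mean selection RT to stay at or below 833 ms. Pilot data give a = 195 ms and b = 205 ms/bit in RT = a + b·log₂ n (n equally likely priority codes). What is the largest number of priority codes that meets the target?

Set 195 + 205·log₂ n ≤ 833 → log₂ n ≤ (833 − 195)/205 = 3.1122.
So n ≤ 2^3.1122 = 8.647; the largest integer n is 8.

8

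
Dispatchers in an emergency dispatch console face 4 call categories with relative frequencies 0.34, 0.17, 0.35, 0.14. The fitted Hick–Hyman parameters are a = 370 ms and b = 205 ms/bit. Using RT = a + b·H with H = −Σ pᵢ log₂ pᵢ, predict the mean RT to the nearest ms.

H = 0.34·log₂(1/0.34) + 0.17·log₂(1/0.17) + 0.35·log₂(1/0.35) + 0.14·log₂(1/0.14) = 1.8910 bits.
RT = 370 + 205 × 1.8910 = 757.65 ms.

758 ms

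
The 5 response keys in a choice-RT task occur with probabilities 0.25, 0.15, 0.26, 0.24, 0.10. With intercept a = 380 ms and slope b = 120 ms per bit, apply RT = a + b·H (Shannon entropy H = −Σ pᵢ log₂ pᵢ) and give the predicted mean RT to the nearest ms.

649 ms

H = 0.25·log₂(1/0.25) + 0.15·log₂(1/0.15) + 0.26·log₂(1/0.26) + 0.24·log₂(1/0.24) + 0.10·log₂(1/0.10) = 2.2422 bits.
RT = 380 + 120 × 2.2422 = 649.06 ms.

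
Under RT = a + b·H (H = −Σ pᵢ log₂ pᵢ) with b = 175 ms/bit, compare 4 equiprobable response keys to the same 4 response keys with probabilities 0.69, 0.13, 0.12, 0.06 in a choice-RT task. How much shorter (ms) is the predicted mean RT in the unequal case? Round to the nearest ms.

The RT saving is b·ΔH. Equiprobable H₀ = log₂(4) = 2.0000 bits; with the given probabilities H = 1.3626 bits.
b·(H₀ − H) = 175 × (2.0000 − 1.3626) = 111.54 ms.

112 ms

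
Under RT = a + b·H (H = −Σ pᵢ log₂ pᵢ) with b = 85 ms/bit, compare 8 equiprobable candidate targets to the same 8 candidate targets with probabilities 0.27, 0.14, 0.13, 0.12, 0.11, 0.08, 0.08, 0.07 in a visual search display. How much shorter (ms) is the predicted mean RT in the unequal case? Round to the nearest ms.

12 ms

The RT saving is b·ΔH. Equiprobable H₀ = log₂(8) = 3.0000 bits; with the given probabilities H = 2.8587 bits.
b·(H₀ − H) = 85 × (3.0000 − 2.8587) = 12.01 ms.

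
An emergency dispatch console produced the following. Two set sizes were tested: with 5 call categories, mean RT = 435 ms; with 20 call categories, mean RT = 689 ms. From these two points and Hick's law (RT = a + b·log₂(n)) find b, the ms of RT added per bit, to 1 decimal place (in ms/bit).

Slope: b = (689 − 435) / (log₂ 20 − log₂ 5) = 254/2.0000 = 127.000 ms/bit.

127.0 ms/bit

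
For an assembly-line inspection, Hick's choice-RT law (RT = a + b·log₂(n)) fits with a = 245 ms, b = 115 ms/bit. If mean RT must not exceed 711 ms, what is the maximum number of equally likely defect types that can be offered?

16

115·log₂ n ≤ 711 − 245 = 466, giving log₂ n ≤ 4.0522 and n ≤ 16.589. The largest whole number is 16.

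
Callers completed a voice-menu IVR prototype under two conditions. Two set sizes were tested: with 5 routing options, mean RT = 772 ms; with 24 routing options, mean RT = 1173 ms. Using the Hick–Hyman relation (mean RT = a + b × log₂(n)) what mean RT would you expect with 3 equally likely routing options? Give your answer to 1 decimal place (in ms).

641.4 ms

Fit slope and intercept:
  b = (1173 − 772) / (log₂ 24 − log₂ 5) = 401 / (4.5850 − 2.3219) = 177.196 ms/bit
  a = 772 − 177.196 × 2.3219 = 360.564 ms
Then RT(3) = 360.564 + 177.196 × log₂ 3 = 360.564 + 177.196 × 1.5850 ≈ 641.413 ms.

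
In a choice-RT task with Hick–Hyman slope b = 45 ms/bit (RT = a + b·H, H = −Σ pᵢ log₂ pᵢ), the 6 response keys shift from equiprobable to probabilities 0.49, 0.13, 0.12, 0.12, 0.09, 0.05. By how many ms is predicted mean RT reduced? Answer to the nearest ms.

The RT saving is b·ΔH. Equiprobable H₀ = log₂(6) = 2.5850 bits; with the given probabilities H = 2.1498 bits.
b·(H₀ − H) = 45 × (2.5850 − 2.1498) = 19.58 ms.

20 ms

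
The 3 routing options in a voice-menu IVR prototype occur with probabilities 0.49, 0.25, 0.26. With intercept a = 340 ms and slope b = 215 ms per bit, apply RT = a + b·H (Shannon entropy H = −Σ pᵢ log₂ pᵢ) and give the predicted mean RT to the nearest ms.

665 ms

Entropy contributions −pᵢ log₂ pᵢ: 0.5043, 0.5000, 0.5053; sum H = 1.5096 bits.
RT = a + bH = 340 + 215·1.5096 = 664.56 ms.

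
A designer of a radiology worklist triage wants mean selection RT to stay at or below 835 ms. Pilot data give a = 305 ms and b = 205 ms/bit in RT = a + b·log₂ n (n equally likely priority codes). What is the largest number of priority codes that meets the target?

Information budget: (835 − 305)/205 = 2.5854 bits, so n ≤ 2^2.5854 = 6.002 → at most 6.

6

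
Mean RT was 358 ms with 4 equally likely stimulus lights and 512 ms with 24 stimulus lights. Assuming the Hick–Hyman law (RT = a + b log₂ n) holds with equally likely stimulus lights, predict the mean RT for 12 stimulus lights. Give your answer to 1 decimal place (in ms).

With log₂ n on the abscissa the relation is linear; from the two conditions:
  b = (512 − 358) / (log₂ 24 − log₂ 4) = 154 / (4.5850 − 2) = 59.575 ms/bit
  a = 358 − 59.575 × 2 = 238.849 ms
Then RT(12) = 238.849 + 59.575 × log₂ 12 = 238.849 + 59.575 × 3.5850 ≈ 452.425 ms.

452.4 ms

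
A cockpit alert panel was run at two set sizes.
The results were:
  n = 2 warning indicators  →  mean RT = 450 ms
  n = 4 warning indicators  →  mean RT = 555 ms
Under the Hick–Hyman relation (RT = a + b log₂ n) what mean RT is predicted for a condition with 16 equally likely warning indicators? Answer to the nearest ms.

765 ms

Fit slope and intercept:
  b = (555 − 450) / (log₂ 4 − log₂ 2) = 105 / (2 − 1) = 105 ms/bit
  a = 450 − 105 × 1 = 345 ms
Then RT(16) = 345 + 105 × log₂ 16 = 345 + 105 × 4 ≈ 765.000 ms.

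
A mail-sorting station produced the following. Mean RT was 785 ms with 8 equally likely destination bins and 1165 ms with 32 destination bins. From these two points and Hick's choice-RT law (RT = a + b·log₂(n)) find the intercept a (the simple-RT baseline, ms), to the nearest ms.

Slope: b = (1165 − 785) / (log₂ 32 − log₂ 8) = 380/2.0000 = 190 ms/bit.
Intercept: a = 785 − 190·log₂(8) = 215.000 ms.

215 ms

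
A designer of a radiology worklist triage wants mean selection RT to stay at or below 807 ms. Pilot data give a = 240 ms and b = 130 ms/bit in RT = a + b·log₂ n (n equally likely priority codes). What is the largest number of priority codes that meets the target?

Set 240 + 130·log₂ n ≤ 807 → log₂ n ≤ (807 − 240)/130 = 4.3615.
So n ≤ 2^4.3615 = 20.557; the largest integer n is 20.

20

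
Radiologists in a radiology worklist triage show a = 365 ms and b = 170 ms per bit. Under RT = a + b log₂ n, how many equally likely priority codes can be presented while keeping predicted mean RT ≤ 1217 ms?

Information budget: (1217 − 365)/170 = 5.0118 bits, so n ≤ 2^5.0118 = 32.262 → at most 32.

32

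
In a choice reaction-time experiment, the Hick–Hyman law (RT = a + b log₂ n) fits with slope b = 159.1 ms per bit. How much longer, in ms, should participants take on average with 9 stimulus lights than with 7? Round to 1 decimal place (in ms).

57.7 ms

Only the slope matters, since a is common to both: ΔRT = b·log₂(n₂/n₁).
log₂(9) − log₂(7) = 3.1699 − 2.8074 = 0.3626.
ΔRT = 159.1 × 0.3626 = 57.685 ms.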